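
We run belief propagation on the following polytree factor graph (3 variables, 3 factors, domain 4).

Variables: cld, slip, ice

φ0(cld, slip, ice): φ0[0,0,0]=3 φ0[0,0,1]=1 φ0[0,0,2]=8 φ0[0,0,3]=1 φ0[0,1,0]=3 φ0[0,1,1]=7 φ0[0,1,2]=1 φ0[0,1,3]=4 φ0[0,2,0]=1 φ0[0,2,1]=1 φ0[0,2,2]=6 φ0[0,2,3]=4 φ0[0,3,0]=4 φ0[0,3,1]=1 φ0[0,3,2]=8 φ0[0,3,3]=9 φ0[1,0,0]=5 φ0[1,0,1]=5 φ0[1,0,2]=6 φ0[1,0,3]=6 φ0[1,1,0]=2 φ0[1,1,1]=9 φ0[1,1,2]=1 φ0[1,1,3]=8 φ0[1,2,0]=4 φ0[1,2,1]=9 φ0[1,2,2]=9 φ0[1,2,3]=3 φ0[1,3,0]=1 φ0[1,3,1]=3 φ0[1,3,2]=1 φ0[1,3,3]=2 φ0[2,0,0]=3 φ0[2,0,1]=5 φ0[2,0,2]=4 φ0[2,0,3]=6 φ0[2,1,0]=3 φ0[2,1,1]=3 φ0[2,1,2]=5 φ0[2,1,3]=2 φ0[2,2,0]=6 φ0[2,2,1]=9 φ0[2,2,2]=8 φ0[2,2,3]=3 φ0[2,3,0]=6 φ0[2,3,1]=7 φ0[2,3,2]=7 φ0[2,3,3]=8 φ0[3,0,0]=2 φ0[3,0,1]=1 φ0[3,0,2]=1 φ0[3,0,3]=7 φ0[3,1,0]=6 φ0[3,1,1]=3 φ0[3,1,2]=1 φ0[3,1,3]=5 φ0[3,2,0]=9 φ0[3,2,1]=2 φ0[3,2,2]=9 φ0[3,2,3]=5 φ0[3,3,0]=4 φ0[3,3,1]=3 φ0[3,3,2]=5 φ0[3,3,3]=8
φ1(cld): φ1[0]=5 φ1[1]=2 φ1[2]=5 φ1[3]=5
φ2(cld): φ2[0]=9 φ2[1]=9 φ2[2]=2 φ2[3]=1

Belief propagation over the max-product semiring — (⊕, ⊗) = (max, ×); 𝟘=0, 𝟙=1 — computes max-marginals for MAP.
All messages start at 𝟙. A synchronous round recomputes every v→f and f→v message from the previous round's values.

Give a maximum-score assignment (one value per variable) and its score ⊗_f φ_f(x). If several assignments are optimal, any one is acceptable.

assignment: (cld=0, slip=3, ice=3); score = 405

init: all messages = 𝟙 over 4 values
r1 m[φ0→cld] = [9, 9, 9, 9]
r1 m[φ0→slip] = [8, 9, 9, 9]
r1 m[φ0→ice] = [9, 9, 9, 9]
r1 m[φ1→cld] = [5, 2, 5, 5]
r1 m[φ2→cld] = [9, 9, 2, 1]
r1 m[cld→φ0] = [1, 1, 1, 1]
r1 m[cld→φ1] = [1, 1, 1, 1]
r1 m[cld→φ2] = [1, 1, 1, 1]
r1 m[slip→φ0] = [1, 1, 1, 1]
r1 m[ice→φ0] = [1, 1, 1, 1]
r2 m[φ0→cld] = [9, 9, 9, 9]
r2 m[φ0→slip] = [8, 9, 9, 9]
r2 m[φ0→ice] = [9, 9, 9, 9]
r2 m[φ1→cld] = [5, 2, 5, 5]
r2 m[φ2→cld] = [9, 9, 2, 1]
r2 m[cld→φ0] = [45, 18, 10, 5]
r2 m[cld→φ1] = [81, 81, 18, 9]
r2 m[cld→φ2] = [45, 18, 45, 45]
r2 m[slip→φ0] = [1, 1, 1, 1]
r2 m[ice→φ0] = [1, 1, 1, 1]
r3 m[φ0→cld] = [9, 9, 9, 9]
r3 m[φ0→slip] = [360, 315, 270, 405]
r3 m[φ0→ice] = [180, 315, 360, 405]
r3 m[φ1→cld] = [5, 2, 5, 5]
r3 m[φ2→cld] = [9, 9, 2, 1]
r3 m[cld→φ0] = [45, 18, 10, 5]
r3 m[cld→φ1] = [81, 81, 18, 9]
r3 m[cld→φ2] = [45, 18, 45, 45]
r3 m[slip→φ0] = [1, 1, 1, 1]
r3 m[ice→φ0] = [1, 1, 1, 1]
r4 m[φ0→cld] = [9, 9, 9, 9]
r4 m[φ0→slip] = [360, 315, 270, 405]
r4 m[φ0→ice] = [180, 315, 360, 405]
r4 m[φ1→cld] = [5, 2, 5, 5]
r4 m[φ2→cld] = [9, 9, 2, 1]
r4 m[cld→φ0] = [45, 18, 10, 5]
r4 m[cld→φ1] = [81, 81, 18, 9]
r4 m[cld→φ2] = [45, 18, 45, 45]
r4 m[slip→φ0] = [1, 1, 1, 1]
r4 m[ice→φ0] = [1, 1, 1, 1]
fixed point reached at round 4
traceback from cld: (cld=0, slip=3, ice=3), score=405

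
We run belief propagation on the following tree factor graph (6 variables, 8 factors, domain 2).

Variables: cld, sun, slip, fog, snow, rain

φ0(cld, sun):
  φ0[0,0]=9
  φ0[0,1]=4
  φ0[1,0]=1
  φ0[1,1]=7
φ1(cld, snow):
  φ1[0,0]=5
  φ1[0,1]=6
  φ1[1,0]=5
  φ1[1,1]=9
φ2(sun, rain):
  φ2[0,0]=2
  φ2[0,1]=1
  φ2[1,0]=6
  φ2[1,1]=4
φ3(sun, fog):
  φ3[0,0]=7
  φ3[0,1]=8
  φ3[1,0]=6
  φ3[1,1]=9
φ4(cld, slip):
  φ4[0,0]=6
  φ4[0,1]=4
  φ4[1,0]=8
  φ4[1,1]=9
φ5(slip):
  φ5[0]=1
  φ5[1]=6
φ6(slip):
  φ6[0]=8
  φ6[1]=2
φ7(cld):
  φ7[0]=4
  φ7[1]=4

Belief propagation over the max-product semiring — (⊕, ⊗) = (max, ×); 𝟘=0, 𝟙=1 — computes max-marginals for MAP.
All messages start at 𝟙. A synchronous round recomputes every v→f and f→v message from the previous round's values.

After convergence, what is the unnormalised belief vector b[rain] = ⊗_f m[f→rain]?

init: all messages = 𝟙 over 2 values
r1 m[φ0→cld] = [9, 7]
r1 m[φ0→sun] = [9, 7]
r1 m[φ1→cld] = [6, 9]
r1 m[φ1→snow] = [5, 9]
r1 m[φ2→sun] = [2, 6]
r1 m[φ2→rain] = [6, 4]
r1 m[φ3→sun] = [8, 9]
r1 m[φ3→fog] = [7, 9]
r1 m[φ4→cld] = [6, 9]
r1 m[φ4→slip] = [8, 9]
r1 m[φ5→slip] = [1, 6]
r1 m[φ6→slip] = [8, 2]
r1 m[φ7→cld] = [4, 4]
r1 m[cld→φ0] = [1, 1]
r1 m[cld→φ1] = [1, 1]
r1 m[cld→φ4] = [1, 1]
r1 m[cld→φ7] = [1, 1]
r1 m[sun→φ0] = [1, 1]
r1 m[sun→φ2] = [1, 1]
r1 m[sun→φ3] = [1, 1]
r1 m[slip→φ4] = [1, 1]
r1 m[slip→φ5] = [1, 1]
r1 m[slip→φ6] = [1, 1]
r1 m[fog→φ3] = [1, 1]
r1 m[snow→φ1] = [1, 1]
r1 m[rain→φ2] = [1, 1]
r2 m[φ0→cld] = [9, 7]
r2 m[φ0→sun] = [9, 7]
r2 m[φ1→cld] = [6, 9]
r2 m[φ1→snow] = [5, 9]
r2 m[φ2→sun] = [2, 6]
r2 m[φ2→rain] = [6, 4]
r2 m[φ3→sun] = [8, 9]
r2 m[φ3→fog] = [7, 9]
r2 m[φ4→cld] = [6, 9]
r2 m[φ4→slip] = [8, 9]
r2 m[φ5→slip] = [1, 6]
r2 m[φ6→slip] = [8, 2]
r2 m[φ7→cld] = [4, 4]
r2 m[cld→φ0] = [144, 324]
r2 m[cld→φ1] = [216, 252]
r2 m[cld→φ4] = [216, 252]
r2 m[cld→φ7] = [324, 567]
r2 m[sun→φ0] = [16, 54]
r2 m[sun→φ2] = [72, 63]
r2 m[sun→φ3] = [18, 42]
r2 m[slip→φ4] = [8, 12]
r2 m[slip→φ5] = [64, 18]
r2 m[slip→φ6] = [8, 54]
r2 m[fog→φ3] = [1, 1]
r2 m[snow→φ1] = [1, 1]
r2 m[rain→φ2] = [1, 1]
r3 m[φ0→cld] = [216, 378]
r3 m[φ0→sun] = [1296, 2268]
r3 m[φ1→cld] = [6, 9]
r3 m[φ1→snow] = [1260, 2268]
r3 m[φ2→sun] = [2, 6]
r3 m[φ2→rain] = [378, 252]
r3 m[φ3→sun] = [8, 9]
r3 m[φ3→fog] = [252, 378]
r3 m[φ4→cld] = [48, 108]
r3 m[φ4→slip] = [2016, 2268]
r3 m[φ5→slip] = [1, 6]
r3 m[φ6→slip] = [8, 2]
r3 m[φ7→cld] = [4, 4]
r3 m[cld→φ0] = [144, 324]
r3 m[cld→φ1] = [216, 252]
r3 m[cld→φ4] = [216, 252]
r3 m[cld→φ7] = [324, 567]
r3 m[sun→φ0] = [16, 54]
r3 m[sun→φ2] = [72, 63]
r3 m[sun→φ3] = [18, 42]
r3 m[slip→φ4] = [8, 12]
r3 m[slip→φ5] = [64, 18]
r3 m[slip→φ6] = [8, 54]
r3 m[fog→φ3] = [1, 1]
r3 m[snow→φ1] = [1, 1]
r3 m[rain→φ2] = [1, 1]
r4 m[φ0→cld] = [216, 378]
r4 m[φ0→sun] = [1296, 2268]
r4 m[φ1→cld] = [6, 9]
r4 m[φ1→snow] = [1260, 2268]
r4 m[φ2→sun] = [2, 6]
r4 m[φ2→rain] = [378, 252]
r4 m[φ3→sun] = [8, 9]
r4 m[φ3→fog] = [252, 378]
r4 m[φ4→cld] = [48, 108]
r4 m[φ4→slip] = [2016, 2268]
r4 m[φ5→slip] = [1, 6]
r4 m[φ6→slip] = [8, 2]
r4 m[φ7→cld] = [4, 4]
r4 m[cld→φ0] = [1152, 3888]
r4 m[cld→φ1] = [41472, 163296]
r4 m[cld→φ4] = [5184, 13608]
r4 m[cld→φ7] = [62208, 367416]
r4 m[sun→φ0] = [16, 54]
r4 m[sun→φ2] = [10368, 20412]
r4 m[sun→φ3] = [2592, 13608]
r4 m[slip→φ4] = [8, 12]
r4 m[slip→φ5] = [16128, 4536]
r4 m[slip→φ6] = [2016, 13608]
r4 m[fog→φ3] = [1, 1]
r4 m[snow→φ1] = [1, 1]
r4 m[rain→φ2] = [1, 1]
r5 m[φ0→cld] = [216, 378]
r5 m[φ0→sun] = [10368, 27216]
r5 m[φ1→cld] = [6, 9]
r5 m[φ1→snow] = [816480, 1469664]
r5 m[φ2→sun] = [2, 6]
r5 m[φ2→rain] = [122472, 81648]
r5 m[φ3→sun] = [8, 9]
r5 m[φ3→fog] = [81648, 122472]
r5 m[φ4→cld] = [48, 108]
r5 m[φ4→slip] = [108864, 122472]
r5 m[φ5→slip] = [1, 6]
r5 m[φ6→slip] = [8, 2]
r5 m[φ7→cld] = [4, 4]
r5 m[cld→φ0] = [1152, 3888]
r5 m[cld→φ1] = [41472, 163296]
r5 m[cld→φ4] = [5184, 13608]
r5 m[cld→φ7] = [62208, 367416]
r5 m[sun→φ0] = [16, 54]
r5 m[sun→φ2] = [10368, 20412]
r5 m[sun→φ3] = [2592, 13608]
r5 m[slip→φ4] = [8, 12]
r5 m[slip→φ5] = [16128, 4536]
r5 m[slip→φ6] = [2016, 13608]
r5 m[fog→φ3] = [1, 1]
r5 m[snow→φ1] = [1, 1]
r5 m[rain→φ2] = [1, 1]
r6 m[φ0→cld] = [216, 378]
r6 m[φ0→sun] = [10368, 27216]
r6 m[φ1→cld] = [6, 9]
r6 m[φ1→snow] = [816480, 1469664]
r6 m[φ2→sun] = [2, 6]
r6 m[φ2→rain] = [122472, 81648]
r6 m[φ3→sun] = [8, 9]
r6 m[φ3→fog] = [81648, 122472]
r6 m[φ4→cld] = [48, 108]
r6 m[φ4→slip] = [108864, 122472]
r6 m[φ5→slip] = [1, 6]
r6 m[φ6→slip] = [8, 2]
r6 m[φ7→cld] = [4, 4]
r6 m[cld→φ0] = [1152, 3888]
r6 m[cld→φ1] = [41472, 163296]
r6 m[cld→φ4] = [5184, 13608]
r6 m[cld→φ7] = [62208, 367416]
r6 m[sun→φ0] = [16, 54]
r6 m[sun→φ2] = [82944, 244944]
r6 m[sun→φ3] = [20736, 163296]
r6 m[slip→φ4] = [8, 12]
r6 m[slip→φ5] = [870912, 244944]
r6 m[slip→φ6] = [108864, 734832]
r6 m[fog→φ3] = [1, 1]
r6 m[snow→φ1] = [1, 1]
r6 m[rain→φ2] = [1, 1]
r7 m[φ0→cld] = [216, 378]
r7 m[φ0→sun] = [10368, 27216]
r7 m[φ1→cld] = [6, 9]
r7 m[φ1→snow] = [816480, 1469664]
r7 m[φ2→sun] = [2, 6]
r7 m[φ2→rain] = [1469664, 979776]
r7 m[φ3→sun] = [8, 9]
r7 m[φ3→fog] = [979776, 1469664]
r7 m[φ4→cld] = [48, 108]
r7 m[φ4→slip] = [108864, 122472]
r7 m[φ5→slip] = [1, 6]
r7 m[φ6→slip] = [8, 2]
r7 m[φ7→cld] = [4, 4]
r7 m[cld→φ0] = [1152, 3888]
r7 m[cld→φ1] = [41472, 163296]
r7 m[cld→φ4] = [5184, 13608]
r7 m[cld→φ7] = [62208, 367416]
r7 m[sun→φ0] = [16, 54]
r7 m[sun→φ2] = [82944, 244944]
r7 m[sun→φ3] = [20736, 163296]
r7 m[slip→φ4] = [8, 12]
r7 m[slip→φ5] = [870912, 244944]
r7 m[slip→φ6] = [108864, 734832]
r7 m[fog→φ3] = [1, 1]
r7 m[snow→φ1] = [1, 1]
r7 m[rain→φ2] = [1, 1]
r8 m[φ0→cld] = [216, 378]
r8 m[φ0→sun] = [10368, 27216]
r8 m[φ1→cld] = [6, 9]
r8 m[φ1→snow] = [816480, 1469664]
r8 m[φ2→sun] = [2, 6]
r8 m[φ2→rain] = [1469664, 979776]
r8 m[φ3→sun] = [8, 9]
r8 m[φ3→fog] = [979776, 1469664]
r8 m[φ4→cld] = [48, 108]
r8 m[φ4→slip] = [108864, 122472]
r8 m[φ5→slip] = [1, 6]
r8 m[φ6→slip] = [8, 2]
r8 m[φ7→cld] = [4, 4]
r8 m[cld→φ0] = [1152, 3888]
r8 m[cld→φ1] = [41472, 163296]
r8 m[cld→φ4] = [5184, 13608]
r8 m[cld→φ7] = [62208, 367416]
r8 m[sun→φ0] = [16, 54]
r8 m[sun→φ2] = [82944, 244944]
r8 m[sun→φ3] = [20736, 163296]
r8 m[slip→φ4] = [8, 12]
r8 m[slip→φ5] = [870912, 244944]
r8 m[slip→φ6] = [108864, 734832]
r8 m[fog→φ3] = [1, 1]
r8 m[snow→φ1] = [1, 1]
r8 m[rain→φ2] = [1, 1]
fixed point reached at round 8
b[rain] = ⊗ incoming = [1469664, 979776]

b[rain] = [1469664, 979776]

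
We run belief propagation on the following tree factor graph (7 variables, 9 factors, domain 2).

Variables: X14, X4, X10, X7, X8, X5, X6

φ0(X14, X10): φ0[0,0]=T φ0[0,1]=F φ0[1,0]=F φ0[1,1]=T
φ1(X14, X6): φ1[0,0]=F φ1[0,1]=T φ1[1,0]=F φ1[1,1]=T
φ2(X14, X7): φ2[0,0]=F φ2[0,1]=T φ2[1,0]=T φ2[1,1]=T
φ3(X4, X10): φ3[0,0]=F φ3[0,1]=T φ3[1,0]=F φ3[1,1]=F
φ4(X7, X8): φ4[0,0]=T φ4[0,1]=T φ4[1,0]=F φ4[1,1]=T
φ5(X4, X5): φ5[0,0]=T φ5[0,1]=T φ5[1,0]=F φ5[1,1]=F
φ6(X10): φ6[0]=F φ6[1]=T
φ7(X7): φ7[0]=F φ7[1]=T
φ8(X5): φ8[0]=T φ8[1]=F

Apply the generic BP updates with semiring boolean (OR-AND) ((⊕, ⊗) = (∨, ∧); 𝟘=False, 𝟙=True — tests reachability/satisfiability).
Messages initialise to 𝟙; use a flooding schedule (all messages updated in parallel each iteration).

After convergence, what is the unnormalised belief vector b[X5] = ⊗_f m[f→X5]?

init: all messages = 𝟙 over 2 values
r1 m[φ0→X14] = [T, T]
r1 m[φ0→X10] = [T, T]
r1 m[φ1→X14] = [T, T]
r1 m[φ1→X6] = [F, T]
r1 m[φ2→X14] = [T, T]
r1 m[φ2→X7] = [T, T]
r1 m[φ3→X4] = [T, F]
r1 m[φ3→X10] = [F, T]
r1 m[φ4→X7] = [T, T]
r1 m[φ4→X8] = [T, T]
r1 m[φ5→X4] = [T, F]
r1 m[φ5→X5] = [T, T]
r1 m[φ6→X10] = [F, T]
r1 m[φ7→X7] = [F, T]
r1 m[φ8→X5] = [T, F]
r1 m[X14→φ0] = [T, T]
r1 m[X14→φ1] = [T, T]
r1 m[X14→φ2] = [T, T]
r1 m[X4→φ3] = [T, T]
r1 m[X4→φ5] = [T, T]
r1 m[X10→φ0] = [T, T]
r1 m[X10→φ3] = [T, T]
r1 m[X10→φ6] = [T, T]
r1 m[X7→φ2] = [T, T]
r1 m[X7→φ4] = [T, T]
r1 m[X7→φ7] = [T, T]
r1 m[X8→φ4] = [T, T]
r1 m[X5→φ5] = [T, T]
r1 m[X5→φ8] = [T, T]
r1 m[X6→φ1] = [T, T]
r2 m[φ0→X14] = [T, T]
r2 m[φ0→X10] = [T, T]
r2 m[φ1→X14] = [T, T]
r2 m[φ1→X6] = [F, T]
r2 m[φ2→X14] = [T, T]
r2 m[φ2→X7] = [T, T]
r2 m[φ3→X4] = [T, F]
r2 m[φ3→X10] = [F, T]
r2 m[φ4→X7] = [T, T]
r2 m[φ4→X8] = [T, T]
r2 m[φ5→X4] = [T, F]
r2 m[φ5→X5] = [T, T]
r2 m[φ6→X10] = [F, T]
r2 m[φ7→X7] = [F, T]
r2 m[φ8→X5] = [T, F]
r2 m[X14→φ0] = [T, T]
r2 m[X14→φ1] = [T, T]
r2 m[X14→φ2] = [T, T]
r2 m[X4→φ3] = [T, F]
r2 m[X4→φ5] = [T, F]
r2 m[X10→φ0] = [F, T]
r2 m[X10→φ3] = [F, T]
r2 m[X10→φ6] = [F, T]
r2 m[X7→φ2] = [F, T]
r2 m[X7→φ4] = [F, T]
r2 m[X7→φ7] = [T, T]
r2 m[X8→φ4] = [T, T]
r2 m[X5→φ5] = [T, F]
r2 m[X5→φ8] = [T, T]
r2 m[X6→φ1] = [T, T]
r3 m[φ0→X14] = [F, T]
r3 m[φ0→X10] = [T, T]
r3 m[φ1→X14] = [T, T]
r3 m[φ1→X6] = [F, T]
r3 m[φ2→X14] = [T, T]
r3 m[φ2→X7] = [T, T]
r3 m[φ3→X4] = [T, F]
r3 m[φ3→X10] = [F, T]
r3 m[φ4→X7] = [T, T]
r3 m[φ4→X8] = [F, T]
r3 m[φ5→X4] = [T, F]
r3 m[φ5→X5] = [T, T]
r3 m[φ6→X10] = [F, T]
r3 m[φ7→X7] = [F, T]
r3 m[φ8→X5] = [T, F]
r3 m[X14→φ0] = [T, T]
r3 m[X14→φ1] = [T, T]
r3 m[X14→φ2] = [T, T]
r3 m[X4→φ3] = [T, F]
r3 m[X4→φ5] = [T, F]
r3 m[X10→φ0] = [F, T]
r3 m[X10→φ3] = [F, T]
r3 m[X10→φ6] = [F, T]
r3 m[X7→φ2] = [F, T]
r3 m[X7→φ4] = [F, T]
r3 m[X7→φ7] = [T, T]
r3 m[X8→φ4] = [T, T]
r3 m[X5→φ5] = [T, F]
r3 m[X5→φ8] = [T, T]
r3 m[X6→φ1] = [T, T]
r4 m[φ0→X14] = [F, T]
r4 m[φ0→X10] = [T, T]
r4 m[φ1→X14] = [T, T]
r4 m[φ1→X6] = [F, T]
r4 m[φ2→X14] = [T, T]
r4 m[φ2→X7] = [T, T]
r4 m[φ3→X4] = [T, F]
r4 m[φ3→X10] = [F, T]
r4 m[φ4→X7] = [T, T]
r4 m[φ4→X8] = [F, T]
r4 m[φ5→X4] = [T, F]
r4 m[φ5→X5] = [T, T]
r4 m[φ6→X10] = [F, T]
r4 m[φ7→X7] = [F, T]
r4 m[φ8→X5] = [T, F]
r4 m[X14→φ0] = [T, T]
r4 m[X14→φ1] = [F, T]
r4 m[X14→φ2] = [F, T]
r4 m[X4→φ3] = [T, F]
r4 m[X4→φ5] = [T, F]
r4 m[X10→φ0] = [F, T]
r4 m[X10→φ3] = [F, T]
r4 m[X10→φ6] = [F, T]
r4 m[X7→φ2] = [F, T]
r4 m[X7→φ4] = [F, T]
r4 m[X7→φ7] = [T, T]
r4 m[X8→φ4] = [T, T]
r4 m[X5→φ5] = [T, F]
r4 m[X5→φ8] = [T, T]
r4 m[X6→φ1] = [T, T]
r5 m[φ0→X14] = [F, T]
r5 m[φ0→X10] = [T, T]
r5 m[φ1→X14] = [T, T]
r5 m[φ1→X6] = [F, T]
r5 m[φ2→X14] = [T, T]
r5 m[φ2→X7] = [T, T]
r5 m[φ3→X4] = [T, F]
r5 m[φ3→X10] = [F, T]
r5 m[φ4→X7] = [T, T]
r5 m[φ4→X8] = [F, T]
r5 m[φ5→X4] = [T, F]
r5 m[φ5→X5] = [T, T]
r5 m[φ6→X10] = [F, T]
r5 m[φ7→X7] = [F, T]
r5 m[φ8→X5] = [T, F]
r5 m[X14→φ0] = [T, T]
r5 m[X14→φ1] = [F, T]
r5 m[X14→φ2] = [F, T]
r5 m[X4→φ3] = [T, F]
r5 m[X4→φ5] = [T, F]
r5 m[X10→φ0] = [F, T]
r5 m[X10→φ3] = [F, T]
r5 m[X10→φ6] = [F, T]
r5 m[X7→φ2] = [F, T]
r5 m[X7→φ4] = [F, T]
r5 m[X7→φ7] = [T, T]
r5 m[X8→φ4] = [T, T]
r5 m[X5→φ5] = [T, F]
r5 m[X5→φ8] = [T, T]
r5 m[X6→φ1] = [T, T]
fixed point reached at round 5
b[X5] = ⊗ incoming = [T, F]

b[X5] = [T, F]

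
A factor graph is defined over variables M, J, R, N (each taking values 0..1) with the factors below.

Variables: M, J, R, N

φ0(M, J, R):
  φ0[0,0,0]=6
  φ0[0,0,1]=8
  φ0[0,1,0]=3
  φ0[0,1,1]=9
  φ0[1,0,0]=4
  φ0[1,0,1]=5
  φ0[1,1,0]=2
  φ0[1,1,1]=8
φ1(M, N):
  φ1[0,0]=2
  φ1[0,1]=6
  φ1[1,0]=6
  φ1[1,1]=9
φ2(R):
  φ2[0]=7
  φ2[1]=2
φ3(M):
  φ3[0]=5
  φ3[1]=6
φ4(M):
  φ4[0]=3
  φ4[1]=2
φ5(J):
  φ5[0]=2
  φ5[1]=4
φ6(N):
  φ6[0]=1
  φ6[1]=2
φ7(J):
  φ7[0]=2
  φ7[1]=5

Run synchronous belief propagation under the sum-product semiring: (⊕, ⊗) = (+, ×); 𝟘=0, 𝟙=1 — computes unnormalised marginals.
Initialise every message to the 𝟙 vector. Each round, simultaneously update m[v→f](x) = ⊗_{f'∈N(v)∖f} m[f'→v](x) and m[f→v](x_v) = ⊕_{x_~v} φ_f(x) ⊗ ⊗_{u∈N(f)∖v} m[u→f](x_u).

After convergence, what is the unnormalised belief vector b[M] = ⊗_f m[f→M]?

init: all messages = 𝟙 over 2 values
r1 m[φ0→M] = [26, 19]
r1 m[φ0→J] = [23, 22]
r1 m[φ0→R] = [15, 30]
r1 m[φ1→M] = [8, 15]
r1 m[φ1→N] = [8, 15]
r1 m[φ2→R] = [7, 2]
r1 m[φ3→M] = [5, 6]
r1 m[φ4→M] = [3, 2]
r1 m[φ5→J] = [2, 4]
r1 m[φ6→N] = [1, 2]
r1 m[φ7→J] = [2, 5]
r1 m[M→φ0] = [1, 1]
r1 m[M→φ1] = [1, 1]
r1 m[M→φ3] = [1, 1]
r1 m[M→φ4] = [1, 1]
r1 m[J→φ0] = [1, 1]
r1 m[J→φ5] = [1, 1]
r1 m[J→φ7] = [1, 1]
r1 m[R→φ0] = [1, 1]
r1 m[R→φ2] = [1, 1]
r1 m[N→φ1] = [1, 1]
r1 m[N→φ6] = [1, 1]
r2 m[φ0→M] = [26, 19]
r2 m[φ0→J] = [23, 22]
r2 m[φ0→R] = [15, 30]
r2 m[φ1→M] = [8, 15]
r2 m[φ1→N] = [8, 15]
r2 m[φ2→R] = [7, 2]
r2 m[φ3→M] = [5, 6]
r2 m[φ4→M] = [3, 2]
r2 m[φ5→J] = [2, 4]
r2 m[φ6→N] = [1, 2]
r2 m[φ7→J] = [2, 5]
r2 m[M→φ0] = [120, 180]
r2 m[M→φ1] = [390, 228]
r2 m[M→φ3] = [624, 570]
r2 m[M→φ4] = [1040, 1710]
r2 m[J→φ0] = [4, 20]
r2 m[J→φ5] = [46, 110]
r2 m[J→φ7] = [46, 88]
r2 m[R→φ0] = [7, 2]
r2 m[R→φ2] = [15, 30]
r2 m[N→φ1] = [1, 2]
r2 m[N→φ6] = [8, 15]
r3 m[φ0→M] = [1012, 752]
r3 m[φ0→J] = [13800, 10080]
r3 m[φ0→R] = [20160, 57840]
r3 m[φ1→M] = [14, 24]
r3 m[φ1→N] = [2148, 4392]
r3 m[φ2→R] = [7, 2]
r3 m[φ3→M] = [5, 6]
r3 m[φ4→M] = [3, 2]
r3 m[φ5→J] = [2, 4]
r3 m[φ6→N] = [1, 2]
r3 m[φ7→J] = [2, 5]
r3 m[M→φ0] = [120, 180]
r3 m[M→φ1] = [390, 228]
r3 m[M→φ3] = [624, 570]
r3 m[M→φ4] = [1040, 1710]
r3 m[J→φ0] = [4, 20]
r3 m[J→φ5] = [46, 110]
r3 m[J→φ7] = [46, 88]
r3 m[R→φ0] = [7, 2]
r3 m[R→φ2] = [15, 30]
r3 m[N→φ1] = [1, 2]
r3 m[N→φ6] = [8, 15]
r4 m[φ0→M] = [1012, 752]
r4 m[φ0→J] = [13800, 10080]
r4 m[φ0→R] = [20160, 57840]
r4 m[φ1→M] = [14, 24]
r4 m[φ1→N] = [2148, 4392]
r4 m[φ2→R] = [7, 2]
r4 m[φ3→M] = [5, 6]
r4 m[φ4→M] = [3, 2]
r4 m[φ5→J] = [2, 4]
r4 m[φ6→N] = [1, 2]
r4 m[φ7→J] = [2, 5]
r4 m[M→φ0] = [210, 288]
r4 m[M→φ1] = [15180, 9024]
r4 m[M→φ3] = [42504, 36096]
r4 m[M→φ4] = [70840, 108288]
r4 m[J→φ0] = [4, 20]
r4 m[J→φ5] = [27600, 50400]
r4 m[J→φ7] = [27600, 40320]
r4 m[R→φ0] = [7, 2]
r4 m[R→φ2] = [20160, 57840]
r4 m[N→φ1] = [1, 2]
r4 m[N→φ6] = [2148, 4392]
r5 m[φ0→M] = [1012, 752]
r5 m[φ0→J] = [23124, 16830]
r5 m[φ0→R] = [33768, 96360]
r5 m[φ1→M] = [14, 24]
r5 m[φ1→N] = [84504, 172296]
r5 m[φ2→R] = [7, 2]
r5 m[φ3→M] = [5, 6]
r5 m[φ4→M] = [3, 2]
r5 m[φ5→J] = [2, 4]
r5 m[φ6→N] = [1, 2]
r5 m[φ7→J] = [2, 5]
r5 m[M→φ0] = [210, 288]
r5 m[M→φ1] = [15180, 9024]
r5 m[M→φ3] = [42504, 36096]
r5 m[M→φ4] = [70840, 108288]
r5 m[J→φ0] = [4, 20]
r5 m[J→φ5] = [27600, 50400]
r5 m[J→φ7] = [27600, 40320]
r5 m[R→φ0] = [7, 2]
r5 m[R→φ2] = [20160, 57840]
r5 m[N→φ1] = [1, 2]
r5 m[N→φ6] = [2148, 4392]
r6 m[φ0→M] = [1012, 752]
r6 m[φ0→J] = [23124, 16830]
r6 m[φ0→R] = [33768, 96360]
r6 m[φ1→M] = [14, 24]
r6 m[φ1→N] = [84504, 172296]
r6 m[φ2→R] = [7, 2]
r6 m[φ3→M] = [5, 6]
r6 m[φ4→M] = [3, 2]
r6 m[φ5→J] = [2, 4]
r6 m[φ6→N] = [1, 2]
r6 m[φ7→J] = [2, 5]
r6 m[M→φ0] = [210, 288]
r6 m[M→φ1] = [15180, 9024]
r6 m[M→φ3] = [42504, 36096]
r6 m[M→φ4] = [70840, 108288]
r6 m[J→φ0] = [4, 20]
r6 m[J→φ5] = [46248, 84150]
r6 m[J→φ7] = [46248, 67320]
r6 m[R→φ0] = [7, 2]
r6 m[R→φ2] = [33768, 96360]
r6 m[N→φ1] = [1, 2]
r6 m[N→φ6] = [84504, 172296]
r7 m[φ0→M] = [1012, 752]
r7 m[φ0→J] = [23124, 16830]
r7 m[φ0→R] = [33768, 96360]
r7 m[φ1→M] = [14, 24]
r7 m[φ1→N] = [84504, 172296]
r7 m[φ2→R] = [7, 2]
r7 m[φ3→M] = [5, 6]
r7 m[φ4→M] = [3, 2]
r7 m[φ5→J] = [2, 4]
r7 m[φ6→N] = [1, 2]
r7 m[φ7→J] = [2, 5]
r7 m[M→φ0] = [210, 288]
r7 m[M→φ1] = [15180, 9024]
r7 m[M→φ3] = [42504, 36096]
r7 m[M→φ4] = [70840, 108288]
r7 m[J→φ0] = [4, 20]
r7 m[J→φ5] = [46248, 84150]
r7 m[J→φ7] = [46248, 67320]
r7 m[R→φ0] = [7, 2]
r7 m[R→φ2] = [33768, 96360]
r7 m[N→φ1] = [1, 2]
r7 m[N→φ6] = [84504, 172296]
fixed point reached at round 7
b[M] = ⊗ incoming = [212520, 216576]

b[M] = [212520, 216576]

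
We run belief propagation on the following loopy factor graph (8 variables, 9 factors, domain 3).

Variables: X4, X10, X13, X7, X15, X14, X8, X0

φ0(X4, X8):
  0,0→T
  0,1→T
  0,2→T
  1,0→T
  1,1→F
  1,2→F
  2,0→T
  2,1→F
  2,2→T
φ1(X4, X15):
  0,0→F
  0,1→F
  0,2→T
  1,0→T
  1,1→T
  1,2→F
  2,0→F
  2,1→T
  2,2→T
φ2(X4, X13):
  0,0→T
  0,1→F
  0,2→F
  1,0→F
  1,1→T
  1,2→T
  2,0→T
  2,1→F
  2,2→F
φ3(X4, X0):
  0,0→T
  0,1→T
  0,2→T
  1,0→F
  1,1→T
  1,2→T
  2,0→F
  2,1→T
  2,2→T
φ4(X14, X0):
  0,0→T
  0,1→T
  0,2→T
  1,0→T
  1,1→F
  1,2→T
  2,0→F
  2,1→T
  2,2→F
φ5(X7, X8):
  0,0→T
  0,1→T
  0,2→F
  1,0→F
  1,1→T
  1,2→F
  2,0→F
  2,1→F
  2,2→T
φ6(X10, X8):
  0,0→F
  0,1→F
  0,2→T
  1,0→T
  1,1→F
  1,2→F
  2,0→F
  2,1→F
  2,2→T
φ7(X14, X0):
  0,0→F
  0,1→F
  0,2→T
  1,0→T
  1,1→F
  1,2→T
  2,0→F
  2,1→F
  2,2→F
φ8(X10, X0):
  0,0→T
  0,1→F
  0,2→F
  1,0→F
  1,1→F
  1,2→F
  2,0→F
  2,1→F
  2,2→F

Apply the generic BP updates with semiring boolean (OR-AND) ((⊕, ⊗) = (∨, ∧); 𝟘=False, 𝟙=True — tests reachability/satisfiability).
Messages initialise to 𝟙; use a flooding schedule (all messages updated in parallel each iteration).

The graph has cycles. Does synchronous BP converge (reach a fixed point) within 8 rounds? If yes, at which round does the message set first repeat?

init: all messages = 𝟙 over 3 values
r1 m[φ0→X4] = [T, T, T]
r1 m[φ0→X8] = [T, T, T]
r1 m[φ1→X4] = [T, T, T]
r1 m[φ1→X15] = [T, T, T]
r1 m[φ2→X4] = [T, T, T]
r1 m[φ2→X13] = [T, T, T]
r1 m[φ3→X4] = [T, T, T]
r1 m[φ3→X0] = [T, T, T]
r1 m[φ4→X14] = [T, T, T]
r1 m[φ4→X0] = [T, T, T]
r1 m[φ5→X7] = [T, T, T]
r1 m[φ5→X8] = [T, T, T]
r1 m[φ6→X10] = [T, T, T]
r1 m[φ6→X8] = [T, F, T]
r1 m[φ7→X14] = [T, T, F]
r1 m[φ7→X0] = [T, F, T]
r1 m[φ8→X10] = [T, F, F]
r1 m[φ8→X0] = [T, F, F]
r1 m[X4→φ0] = [T, T, T]
r1 m[X4→φ1] = [T, T, T]
r1 m[X4→φ2] = [T, T, T]
r1 m[X4→φ3] = [T, T, T]
r1 m[X10→φ6] = [T, T, T]
r1 m[X10→φ8] = [T, T, T]
r1 m[X13→φ2] = [T, T, T]
r1 m[X7→φ5] = [T, T, T]
r1 m[X15→φ1] = [T, T, T]
r1 m[X14→φ4] = [T, T, T]
r1 m[X14→φ7] = [T, T, T]
r1 m[X8→φ0] = [T, T, T]
r1 m[X8→φ5] = [T, T, T]
r1 m[X8→φ6] = [T, T, T]
r1 m[X0→φ3] = [T, T, T]
r1 m[X0→φ4] = [T, T, T]
r1 m[X0→φ7] = [T, T, T]
r1 m[X0→φ8] = [T, T, T]
r2 m[φ0→X4] = [T, T, T]
r2 m[φ0→X8] = [T, T, T]
r2 m[φ1→X4] = [T, T, T]
r2 m[φ1→X15] = [T, T, T]
r2 m[φ2→X4] = [T, T, T]
r2 m[φ2→X13] = [T, T, T]
r2 m[φ3→X4] = [T, T, T]
r2 m[φ3→X0] = [T, T, T]
r2 m[φ4→X14] = [T, T, T]
r2 m[φ4→X0] = [T, T, T]
r2 m[φ5→X7] = [T, T, T]
r2 m[φ5→X8] = [T, T, T]
r2 m[φ6→X10] = [T, T, T]
r2 m[φ6→X8] = [T, F, T]
r2 m[φ7→X14] = [T, T, F]
r2 m[φ7→X0] = [T, F, T]
r2 m[φ8→X10] = [T, F, F]
r2 m[φ8→X0] = [T, F, F]
r2 m[X4→φ0] = [T, T, T]
r2 m[X4→φ1] = [T, T, T]
r2 m[X4→φ2] = [T, T, T]
r2 m[X4→φ3] = [T, T, T]
r2 m[X10→φ6] = [T, F, F]
r2 m[X10→φ8] = [T, T, T]
r2 m[X13→φ2] = [T, T, T]
r2 m[X7→φ5] = [T, T, T]
r2 m[X15→φ1] = [T, T, T]
r2 m[X14→φ4] = [T, T, F]
r2 m[X14→φ7] = [T, T, T]
r2 m[X8→φ0] = [T, F, T]
r2 m[X8→φ5] = [T, F, T]
r2 m[X8→φ6] = [T, T, T]
r2 m[X0→φ3] = [T, F, F]
r2 m[X0→φ4] = [T, F, F]
r2 m[X0→φ7] = [T, F, F]
r2 m[X0→φ8] = [T, F, T]
r3 m[φ0→X4] = [T, T, T]
r3 m[φ0→X8] = [T, T, T]
r3 m[φ1→X4] = [T, T, T]
r3 m[φ1→X15] = [T, T, T]
r3 m[φ2→X4] = [T, T, T]
r3 m[φ2→X13] = [T, T, T]
r3 m[φ3→X4] = [T, F, F]
r3 m[φ3→X0] = [T, T, T]
r3 m[φ4→X14] = [T, T, F]
r3 m[φ4→X0] = [T, T, T]
r3 m[φ5→X7] = [T, F, T]
r3 m[φ5→X8] = [T, T, T]
r3 m[φ6→X10] = [T, T, T]
r3 m[φ6→X8] = [F, F, T]
r3 m[φ7→X14] = [F, T, F]
r3 m[φ7→X0] = [T, F, T]
r3 m[φ8→X10] = [T, F, F]
r3 m[φ8→X0] = [T, F, F]
r3 m[X4→φ0] = [T, T, T]
r3 m[X4→φ1] = [T, T, T]
r3 m[X4→φ2] = [T, T, T]
r3 m[X4→φ3] = [T, T, T]
r3 m[X10→φ6] = [T, F, F]
r3 m[X10→φ8] = [T, T, T]
r3 m[X13→φ2] = [T, T, T]
r3 m[X7→φ5] = [T, T, T]
r3 m[X15→φ1] = [T, T, T]
r3 m[X14→φ4] = [T, T, F]
r3 m[X14→φ7] = [T, T, T]
r3 m[X8→φ0] = [T, F, T]
r3 m[X8→φ5] = [T, F, T]
r3 m[X8→φ6] = [T, T, T]
r3 m[X0→φ3] = [T, F, F]
r3 m[X0→φ4] = [T, F, F]
r3 m[X0→φ7] = [T, F, F]
r3 m[X0→φ8] = [T, F, T]
r4 m[φ0→X4] = [T, T, T]
r4 m[φ0→X8] = [T, T, T]
r4 m[φ1→X4] = [T, T, T]
r4 m[φ1→X15] = [T, T, T]
r4 m[φ2→X4] = [T, T, T]
r4 m[φ2→X13] = [T, T, T]
r4 m[φ3→X4] = [T, F, F]
r4 m[φ3→X0] = [T, T, T]
r4 m[φ4→X14] = [T, T, F]
r4 m[φ4→X0] = [T, T, T]
r4 m[φ5→X7] = [T, F, T]
r4 m[φ5→X8] = [T, T, T]
r4 m[φ6→X10] = [T, T, T]
r4 m[φ6→X8] = [F, F, T]
r4 m[φ7→X14] = [F, T, F]
r4 m[φ7→X0] = [T, F, T]
r4 m[φ8→X10] = [T, F, F]
r4 m[φ8→X0] = [T, F, F]
r4 m[X4→φ0] = [T, F, F]
r4 m[X4→φ1] = [T, F, F]
r4 m[X4→φ2] = [T, F, F]
r4 m[X4→φ3] = [T, T, T]
r4 m[X10→φ6] = [T, F, F]
r4 m[X10→φ8] = [T, T, T]
r4 m[X13→φ2] = [T, T, T]
r4 m[X7→φ5] = [T, T, T]
r4 m[X15→φ1] = [T, T, T]
r4 m[X14→φ4] = [F, T, F]
r4 m[X14→φ7] = [T, T, F]
r4 m[X8→φ0] = [F, F, T]
r4 m[X8→φ5] = [F, F, T]
r4 m[X8→φ6] = [T, T, T]
r4 m[X0→φ3] = [T, F, F]
r4 m[X0→φ4] = [T, F, F]
r4 m[X0→φ7] = [T, F, F]
r4 m[X0→φ8] = [T, F, T]
r5 m[φ0→X4] = [T, F, T]
r5 m[φ0→X8] = [T, T, T]
r5 m[φ1→X4] = [T, T, T]
r5 m[φ1→X15] = [F, F, T]
r5 m[φ2→X4] = [T, T, T]
r5 m[φ2→X13] = [T, F, F]
r5 m[φ3→X4] = [T, F, F]
r5 m[φ3→X0] = [T, T, T]
r5 m[φ4→X14] = [T, T, F]
r5 m[φ4→X0] = [T, F, T]
r5 m[φ5→X7] = [F, F, T]
r5 m[φ5→X8] = [T, T, T]
r5 m[φ6→X10] = [T, T, T]
r5 m[φ6→X8] = [F, F, T]
r5 m[φ7→X14] = [F, T, F]
r5 m[φ7→X0] = [T, F, T]
r5 m[φ8→X10] = [T, F, F]
r5 m[φ8→X0] = [T, F, F]
r5 m[X4→φ0] = [T, F, F]
r5 m[X4→φ1] = [T, F, F]
r5 m[X4→φ2] = [T, F, F]
r5 m[X4→φ3] = [T, T, T]
r5 m[X10→φ6] = [T, F, F]
r5 m[X10→φ8] = [T, T, T]
r5 m[X13→φ2] = [T, T, T]
r5 m[X7→φ5] = [T, T, T]
r5 m[X15→φ1] = [T, T, T]
r5 m[X14→φ4] = [F, T, F]
r5 m[X14→φ7] = [T, T, F]
r5 m[X8→φ0] = [F, F, T]
r5 m[X8→φ5] = [F, F, T]
r5 m[X8→φ6] = [T, T, T]
r5 m[X0→φ3] = [T, F, F]
r5 m[X0→φ4] = [T, F, F]
r5 m[X0→φ7] = [T, F, F]
r5 m[X0→φ8] = [T, F, T]
r6 m[φ0→X4] = [T, F, T]
r6 m[φ0→X8] = [T, T, T]
r6 m[φ1→X4] = [T, T, T]
r6 m[φ1→X15] = [F, F, T]
r6 m[φ2→X4] = [T, T, T]
r6 m[φ2→X13] = [T, F, F]
r6 m[φ3→X4] = [T, F, F]
r6 m[φ3→X0] = [T, T, T]
r6 m[φ4→X14] = [T, T, F]
r6 m[φ4→X0] = [T, F, T]
r6 m[φ5→X7] = [F, F, T]
r6 m[φ5→X8] = [T, T, T]
r6 m[φ6→X10] = [T, T, T]
r6 m[φ6→X8] = [F, F, T]
r6 m[φ7→X14] = [F, T, F]
r6 m[φ7→X0] = [T, F, T]
r6 m[φ8→X10] = [T, F, F]
r6 m[φ8→X0] = [T, F, F]
r6 m[X4→φ0] = [T, F, F]
r6 m[X4→φ1] = [T, F, F]
r6 m[X4→φ2] = [T, F, F]
r6 m[X4→φ3] = [T, F, T]
r6 m[X10→φ6] = [T, F, F]
r6 m[X10→φ8] = [T, T, T]
r6 m[X13→φ2] = [T, T, T]
r6 m[X7→φ5] = [T, T, T]
r6 m[X15→φ1] = [T, T, T]
r6 m[X14→φ4] = [F, T, F]
r6 m[X14→φ7] = [T, T, F]
r6 m[X8→φ0] = [F, F, T]
r6 m[X8→φ5] = [F, F, T]
r6 m[X8→φ6] = [T, T, T]
r6 m[X0→φ3] = [T, F, F]
r6 m[X0→φ4] = [T, F, F]
r6 m[X0→φ7] = [T, F, F]
r6 m[X0→φ8] = [T, F, T]
r7 m[φ0→X4] = [T, F, T]
r7 m[φ0→X8] = [T, T, T]
r7 m[φ1→X4] = [T, T, T]
r7 m[φ1→X15] = [F, F, T]
r7 m[φ2→X4] = [T, T, T]
r7 m[φ2→X13] = [T, F, F]
r7 m[φ3→X4] = [T, F, F]
r7 m[φ3→X0] = [T, T, T]
r7 m[φ4→X14] = [T, T, F]
r7 m[φ4→X0] = [T, F, T]
r7 m[φ5→X7] = [F, F, T]
r7 m[φ5→X8] = [T, T, T]
r7 m[φ6→X10] = [T, T, T]
r7 m[φ6→X8] = [F, F, T]
r7 m[φ7→X14] = [F, T, F]
r7 m[φ7→X0] = [T, F, T]
r7 m[φ8→X10] = [T, F, F]
r7 m[φ8→X0] = [T, F, F]
r7 m[X4→φ0] = [T, F, F]
r7 m[X4→φ1] = [T, F, F]
r7 m[X4→φ2] = [T, F, F]
r7 m[X4→φ3] = [T, F, T]
r7 m[X10→φ6] = [T, F, F]
r7 m[X10→φ8] = [T, T, T]
r7 m[X13→φ2] = [T, T, T]
r7 m[X7→φ5] = [T, T, T]
r7 m[X15→φ1] = [T, T, T]
r7 m[X14→φ4] = [F, T, F]
r7 m[X14→φ7] = [T, T, F]
r7 m[X8→φ0] = [F, F, T]
r7 m[X8→φ5] = [F, F, T]
r7 m[X8→φ6] = [T, T, T]
r7 m[X0→φ3] = [T, F, F]
r7 m[X0→φ4] = [T, F, F]
r7 m[X0→φ7] = [T, F, F]
r7 m[X0→φ8] = [T, F, T]
fixed point reached at round 7
messages reach a fixed point at round 7

CONVERGED at round 7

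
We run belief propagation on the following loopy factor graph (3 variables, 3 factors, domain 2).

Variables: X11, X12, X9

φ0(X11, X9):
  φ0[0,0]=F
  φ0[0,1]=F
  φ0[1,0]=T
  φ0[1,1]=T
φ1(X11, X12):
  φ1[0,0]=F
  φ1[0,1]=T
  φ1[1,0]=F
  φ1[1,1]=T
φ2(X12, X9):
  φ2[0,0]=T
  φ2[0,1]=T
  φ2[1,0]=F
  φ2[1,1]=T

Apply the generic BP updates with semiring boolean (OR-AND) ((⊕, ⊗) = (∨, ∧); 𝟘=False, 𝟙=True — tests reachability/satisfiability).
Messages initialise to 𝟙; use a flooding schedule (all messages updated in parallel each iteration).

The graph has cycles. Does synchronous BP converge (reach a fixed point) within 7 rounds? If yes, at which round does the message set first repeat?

init: all messages = 𝟙 over 2 values
r1 m[φ0→X11] = [F, T]
r1 m[φ0→X9] = [T, T]
r1 m[φ1→X11] = [T, T]
r1 m[φ1→X12] = [F, T]
r1 m[φ2→X12] = [T, T]
r1 m[φ2→X9] = [T, T]
r1 m[X11→φ0] = [T, T]
r1 m[X11→φ1] = [T, T]
r1 m[X12→φ1] = [T, T]
r1 m[X12→φ2] = [T, T]
r1 m[X9→φ0] = [T, T]
r1 m[X9→φ2] = [T, T]
r2 m[φ0→X11] = [F, T]
r2 m[φ0→X9] = [T, T]
r2 m[φ1→X11] = [T, T]
r2 m[φ1→X12] = [F, T]
r2 m[φ2→X12] = [T, T]
r2 m[φ2→X9] = [T, T]
r2 m[X11→φ0] = [T, T]
r2 m[X11→φ1] = [F, T]
r2 m[X12→φ1] = [T, T]
r2 m[X12→φ2] = [F, T]
r2 m[X9→φ0] = [T, T]
r2 m[X9→φ2] = [T, T]
r3 m[φ0→X11] = [F, T]
r3 m[φ0→X9] = [T, T]
r3 m[φ1→X11] = [T, T]
r3 m[φ1→X12] = [F, T]
r3 m[φ2→X12] = [T, T]
r3 m[φ2→X9] = [F, T]
r3 m[X11→φ0] = [T, T]
r3 m[X11→φ1] = [F, T]
r3 m[X12→φ1] = [T, T]
r3 m[X12→φ2] = [F, T]
r3 m[X9→φ0] = [T, T]
r3 m[X9→φ2] = [T, T]
r4 m[φ0→X11] = [F, T]
r4 m[φ0→X9] = [T, T]
r4 m[φ1→X11] = [T, T]
r4 m[φ1→X12] = [F, T]
r4 m[φ2→X12] = [T, T]
r4 m[φ2→X9] = [F, T]
r4 m[X11→φ0] = [T, T]
r4 m[X11→φ1] = [F, T]
r4 m[X12→φ1] = [T, T]
r4 m[X12→φ2] = [F, T]
r4 m[X9→φ0] = [F, T]
r4 m[X9→φ2] = [T, T]
r5 m[φ0→X11] = [F, T]
r5 m[φ0→X9] = [T, T]
r5 m[φ1→X11] = [T, T]
r5 m[φ1→X12] = [F, T]
r5 m[φ2→X12] = [T, T]
r5 m[φ2→X9] = [F, T]
r5 m[X11→φ0] = [T, T]
r5 m[X11→φ1] = [F, T]
r5 m[X12→φ1] = [T, T]
r5 m[X12→φ2] = [F, T]
r5 m[X9→φ0] = [F, T]
r5 m[X9→φ2] = [T, T]
fixed point reached at round 5
messages reach a fixed point at round 5

CONVERGED at round 5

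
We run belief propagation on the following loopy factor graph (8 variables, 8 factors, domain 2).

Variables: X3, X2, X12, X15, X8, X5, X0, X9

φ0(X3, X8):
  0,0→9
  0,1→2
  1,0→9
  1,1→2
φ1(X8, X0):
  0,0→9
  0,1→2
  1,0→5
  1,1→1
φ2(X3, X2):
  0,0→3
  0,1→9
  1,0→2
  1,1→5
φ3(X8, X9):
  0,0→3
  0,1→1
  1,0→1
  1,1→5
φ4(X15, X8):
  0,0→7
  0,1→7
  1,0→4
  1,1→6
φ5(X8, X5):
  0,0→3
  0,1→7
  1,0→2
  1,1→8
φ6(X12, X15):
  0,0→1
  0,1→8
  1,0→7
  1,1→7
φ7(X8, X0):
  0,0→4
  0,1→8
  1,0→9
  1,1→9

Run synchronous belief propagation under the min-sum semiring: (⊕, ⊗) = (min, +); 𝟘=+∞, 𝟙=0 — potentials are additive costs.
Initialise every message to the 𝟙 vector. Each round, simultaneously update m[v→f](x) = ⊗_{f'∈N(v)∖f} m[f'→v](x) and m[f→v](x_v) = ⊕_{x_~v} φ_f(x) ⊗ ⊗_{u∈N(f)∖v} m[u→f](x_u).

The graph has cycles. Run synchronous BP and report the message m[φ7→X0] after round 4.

init: all messages = 𝟙 over 2 values
r1 m[φ0→X3] = [2, 2]
r1 m[φ0→X8] = [9, 2]
r1 m[φ1→X8] = [2, 1]
r1 m[φ1→X0] = [5, 1]
r1 m[φ2→X3] = [3, 2]
r1 m[φ2→X2] = [2, 5]
r1 m[φ3→X8] = [1, 1]
r1 m[φ3→X9] = [1, 1]
r1 m[φ4→X15] = [7, 4]
r1 m[φ4→X8] = [4, 6]
r1 m[φ5→X8] = [3, 2]
r1 m[φ5→X5] = [2, 7]
r1 m[φ6→X12] = [1, 7]
r1 m[φ6→X15] = [1, 7]
r1 m[φ7→X8] = [4, 9]
r1 m[φ7→X0] = [4, 8]
r1 m[X3→φ0] = [0, 0]
r1 m[X3→φ2] = [0, 0]
r1 m[X2→φ2] = [0, 0]
r1 m[X12→φ6] = [0, 0]
r1 m[X15→φ4] = [0, 0]
r1 m[X15→φ6] = [0, 0]
r1 m[X8→φ0] = [0, 0]
r1 m[X8→φ1] = [0, 0]
r1 m[X8→φ3] = [0, 0]
r1 m[X8→φ4] = [0, 0]
r1 m[X8→φ5] = [0, 0]
r1 m[X8→φ7] = [0, 0]
r1 m[X5→φ5] = [0, 0]
r1 m[X0→φ1] = [0, 0]
r1 m[X0→φ7] = [0, 0]
r1 m[X9→φ3] = [0, 0]
r2 m[φ0→X3] = [2, 2]
r2 m[φ0→X8] = [9, 2]
r2 m[φ1→X8] = [2, 1]
r2 m[φ1→X0] = [5, 1]
r2 m[φ2→X3] = [3, 2]
r2 m[φ2→X2] = [2, 5]
r2 m[φ3→X8] = [1, 1]
r2 m[φ3→X9] = [1, 1]
r2 m[φ4→X15] = [7, 4]
r2 m[φ4→X8] = [4, 6]
r2 m[φ5→X8] = [3, 2]
r2 m[φ5→X5] = [2, 7]
r2 m[φ6→X12] = [1, 7]
r2 m[φ6→X15] = [1, 7]
r2 m[φ7→X8] = [4, 9]
r2 m[φ7→X0] = [4, 8]
r2 m[X3→φ0] = [3, 2]
r2 m[X3→φ2] = [2, 2]
r2 m[X2→φ2] = [0, 0]
r2 m[X12→φ6] = [0, 0]
r2 m[X15→φ4] = [1, 7]
r2 m[X15→φ6] = [7, 4]
r2 m[X8→φ0] = [14, 19]
r2 m[X8→φ1] = [21, 20]
r2 m[X8→φ3] = [22, 20]
r2 m[X8→φ4] = [19, 15]
r2 m[X8→φ5] = [20, 19]
r2 m[X8→φ7] = [19, 12]
r2 m[X5→φ5] = [0, 0]
r2 m[X0→φ1] = [4, 8]
r2 m[X0→φ7] = [5, 1]
r2 m[X9→φ3] = [0, 0]
r3 m[φ0→X3] = [21, 21]
r3 m[φ0→X8] = [11, 4]
r3 m[φ1→X8] = [10, 9]
r3 m[φ1→X0] = [25, 21]
r3 m[φ2→X3] = [3, 2]
r3 m[φ2→X2] = [4, 7]
r3 m[φ3→X8] = [1, 1]
r3 m[φ3→X9] = [21, 23]
r3 m[φ4→X15] = [22, 21]
r3 m[φ4→X8] = [8, 8]
r3 m[φ5→X8] = [3, 2]
r3 m[φ5→X5] = [21, 27]
r3 m[φ6→X12] = [8, 11]
r3 m[φ6→X15] = [1, 7]
r3 m[φ7→X8] = [9, 10]
r3 m[φ7→X0] = [21, 21]
r3 m[X3→φ0] = [3, 2]
r3 m[X3→φ2] = [2, 2]
r3 m[X2→φ2] = [0, 0]
r3 m[X12→φ6] = [0, 0]
r3 m[X15→φ4] = [1, 7]
r3 m[X15→φ6] = [7, 4]
r3 m[X8→φ0] = [14, 19]
r3 m[X8→φ1] = [21, 20]
r3 m[X8→φ3] = [22, 20]
r3 m[X8→φ4] = [19, 15]
r3 m[X8→φ5] = [20, 19]
r3 m[X8→φ7] = [19, 12]
r3 m[X5→φ5] = [0, 0]
r3 m[X0→φ1] = [4, 8]
r3 m[X0→φ7] = [5, 1]
r3 m[X9→φ3] = [0, 0]
r4 m[φ0→X3] = [21, 21]
r4 m[φ0→X8] = [11, 4]
r4 m[φ1→X8] = [10, 9]
r4 m[φ1→X0] = [25, 21]
r4 m[φ2→X3] = [3, 2]
r4 m[φ2→X2] = [4, 7]
r4 m[φ3→X8] = [1, 1]
r4 m[φ3→X9] = [21, 23]
r4 m[φ4→X15] = [22, 21]
r4 m[φ4→X8] = [8, 8]
r4 m[φ5→X8] = [3, 2]
r4 m[φ5→X5] = [21, 27]
r4 m[φ6→X12] = [8, 11]
r4 m[φ6→X15] = [1, 7]
r4 m[φ7→X8] = [9, 10]
r4 m[φ7→X0] = [21, 21]
r4 m[X3→φ0] = [3, 2]
r4 m[X3→φ2] = [21, 21]
r4 m[X2→φ2] = [0, 0]
r4 m[X12→φ6] = [0, 0]
r4 m[X15→φ4] = [1, 7]
r4 m[X15→φ6] = [22, 21]
r4 m[X8→φ0] = [31, 30]
r4 m[X8→φ1] = [32, 25]
r4 m[X8→φ3] = [41, 33]
r4 m[X8→φ4] = [34, 26]
r4 m[X8→φ5] = [39, 32]
r4 m[X8→φ7] = [33, 24]
r4 m[X5→φ5] = [0, 0]
r4 m[X0→φ1] = [21, 21]
r4 m[X0→φ7] = [25, 21]
r4 m[X9→φ3] = [0, 0]

message @ round 4 = [21, 21]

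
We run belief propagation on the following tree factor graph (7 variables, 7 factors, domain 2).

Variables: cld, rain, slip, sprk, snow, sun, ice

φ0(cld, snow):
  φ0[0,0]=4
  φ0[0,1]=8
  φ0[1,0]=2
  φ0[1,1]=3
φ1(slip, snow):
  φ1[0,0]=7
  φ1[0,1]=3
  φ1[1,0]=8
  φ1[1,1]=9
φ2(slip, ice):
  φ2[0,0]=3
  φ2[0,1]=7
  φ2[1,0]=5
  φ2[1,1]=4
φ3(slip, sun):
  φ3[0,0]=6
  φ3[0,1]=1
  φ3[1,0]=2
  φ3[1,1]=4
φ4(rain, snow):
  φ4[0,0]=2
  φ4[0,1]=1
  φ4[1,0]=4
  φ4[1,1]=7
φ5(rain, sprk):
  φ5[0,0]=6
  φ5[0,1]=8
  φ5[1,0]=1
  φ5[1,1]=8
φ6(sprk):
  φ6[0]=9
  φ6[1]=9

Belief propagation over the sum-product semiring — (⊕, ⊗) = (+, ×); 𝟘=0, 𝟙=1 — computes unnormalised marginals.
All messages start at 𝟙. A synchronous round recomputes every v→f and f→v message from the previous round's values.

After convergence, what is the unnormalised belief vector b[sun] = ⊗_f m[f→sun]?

b[sun] = [4556250, 3935790]

init: all messages = 𝟙 over 2 values
r1 m[φ0→cld] = [12, 5]
r1 m[φ0→snow] = [6, 11]
r1 m[φ1→slip] = [10, 17]
r1 m[φ1→snow] = [15, 12]
r1 m[φ2→slip] = [10, 9]
r1 m[φ2→ice] = [8, 11]
r1 m[φ3→slip] = [7, 6]
r1 m[φ3→sun] = [8, 5]
r1 m[φ4→rain] = [3, 11]
r1 m[φ4→snow] = [6, 8]
r1 m[φ5→rain] = [14, 9]
r1 m[φ5→sprk] = [7, 16]
r1 m[φ6→sprk] = [9, 9]
r1 m[cld→φ0] = [1, 1]
r1 m[rain→φ4] = [1, 1]
r1 m[rain→φ5] = [1, 1]
r1 m[slip→φ1] = [1, 1]
r1 m[slip→φ2] = [1, 1]
r1 m[slip→φ3] = [1, 1]
r1 m[sprk→φ5] = [1, 1]
r1 m[sprk→φ6] = [1, 1]
r1 m[snow→φ0] = [1, 1]
r1 m[snow→φ1] = [1, 1]
r1 m[snow→φ4] = [1, 1]
r1 m[sun→φ3] = [1, 1]
r1 m[ice→φ2] = [1, 1]
r2 m[φ0→cld] = [12, 5]
r2 m[φ0→snow] = [6, 11]
r2 m[φ1→slip] = [10, 17]
r2 m[φ1→snow] = [15, 12]
r2 m[φ2→slip] = [10, 9]
r2 m[φ2→ice] = [8, 11]
r2 m[φ3→slip] = [7, 6]
r2 m[φ3→sun] = [8, 5]
r2 m[φ4→rain] = [3, 11]
r2 m[φ4→snow] = [6, 8]
r2 m[φ5→rain] = [14, 9]
r2 m[φ5→sprk] = [7, 16]
r2 m[φ6→sprk] = [9, 9]
r2 m[cld→φ0] = [1, 1]
r2 m[rain→φ4] = [14, 9]
r2 m[rain→φ5] = [3, 11]
r2 m[slip→φ1] = [70, 54]
r2 m[slip→φ2] = [70, 102]
r2 m[slip→φ3] = [100, 153]
r2 m[sprk→φ5] = [9, 9]
r2 m[sprk→φ6] = [7, 16]
r2 m[snow→φ0] = [90, 96]
r2 m[snow→φ1] = [36, 88]
r2 m[snow→φ4] = [90, 132]
r2 m[sun→φ3] = [1, 1]
r2 m[ice→φ2] = [1, 1]
r3 m[φ0→cld] = [1128, 468]
r3 m[φ0→snow] = [6, 11]
r3 m[φ1→slip] = [516, 1080]
r3 m[φ1→snow] = [922, 696]
r3 m[φ2→slip] = [10, 9]
r3 m[φ2→ice] = [720, 898]
r3 m[φ3→slip] = [7, 6]
r3 m[φ3→sun] = [906, 712]
r3 m[φ4→rain] = [312, 1284]
r3 m[φ4→snow] = [64, 77]
r3 m[φ5→rain] = [126, 81]
r3 m[φ5→sprk] = [29, 112]
r3 m[φ6→sprk] = [9, 9]
r3 m[cld→φ0] = [1, 1]
r3 m[rain→φ4] = [14, 9]
r3 m[rain→φ5] = [3, 11]
r3 m[slip→φ1] = [70, 54]
r3 m[slip→φ2] = [70, 102]
r3 m[slip→φ3] = [100, 153]
r3 m[sprk→φ5] = [9, 9]
r3 m[sprk→φ6] = [7, 16]
r3 m[snow→φ0] = [90, 96]
r3 m[snow→φ1] = [36, 88]
r3 m[snow→φ4] = [90, 132]
r3 m[sun→φ3] = [1, 1]
r3 m[ice→φ2] = [1, 1]
r4 m[φ0→cld] = [1128, 468]
r4 m[φ0→snow] = [6, 11]
r4 m[φ1→slip] = [516, 1080]
r4 m[φ1→snow] = [922, 696]
r4 m[φ2→slip] = [10, 9]
r4 m[φ2→ice] = [720, 898]
r4 m[φ3→slip] = [7, 6]
r4 m[φ3→sun] = [906, 712]
r4 m[φ4→rain] = [312, 1284]
r4 m[φ4→snow] = [64, 77]
r4 m[φ5→rain] = [126, 81]
r4 m[φ5→sprk] = [29, 112]
r4 m[φ6→sprk] = [9, 9]
r4 m[cld→φ0] = [1, 1]
r4 m[rain→φ4] = [126, 81]
r4 m[rain→φ5] = [312, 1284]
r4 m[slip→φ1] = [70, 54]
r4 m[slip→φ2] = [3612, 6480]
r4 m[slip→φ3] = [5160, 9720]
r4 m[sprk→φ5] = [9, 9]
r4 m[sprk→φ6] = [29, 112]
r4 m[snow→φ0] = [59008, 53592]
r4 m[snow→φ1] = [384, 847]
r4 m[snow→φ4] = [5532, 7656]
r4 m[sun→φ3] = [1, 1]
r4 m[ice→φ2] = [1, 1]
r5 m[φ0→cld] = [664768, 278792]
r5 m[φ0→snow] = [6, 11]
r5 m[φ1→slip] = [5229, 10695]
r5 m[φ1→snow] = [922, 696]
r5 m[φ2→slip] = [10, 9]
r5 m[φ2→ice] = [43236, 51204]
r5 m[φ3→slip] = [7, 6]
r5 m[φ3→sun] = [50400, 44040]
r5 m[φ4→rain] = [18720, 75720]
r5 m[φ4→snow] = [576, 693]
r5 m[φ5→rain] = [126, 81]
r5 m[φ5→sprk] = [3156, 12768]
r5 m[φ6→sprk] = [9, 9]
r5 m[cld→φ0] = [1, 1]
r5 m[rain→φ4] = [126, 81]
r5 m[rain→φ5] = [312, 1284]
r5 m[slip→φ1] = [70, 54]
r5 m[slip→φ2] = [3612, 6480]
r5 m[slip→φ3] = [5160, 9720]
r5 m[sprk→φ5] = [9, 9]
r5 m[sprk→φ6] = [29, 112]
r5 m[snow→φ0] = [59008, 53592]
r5 m[snow→φ1] = [384, 847]
r5 m[snow→φ4] = [5532, 7656]
r5 m[sun→φ3] = [1, 1]
r5 m[ice→φ2] = [1, 1]
r6 m[φ0→cld] = [664768, 278792]
r6 m[φ0→snow] = [6, 11]
r6 m[φ1→slip] = [5229, 10695]
r6 m[φ1→snow] = [922, 696]
r6 m[φ2→slip] = [10, 9]
r6 m[φ2→ice] = [43236, 51204]
r6 m[φ3→slip] = [7, 6]
r6 m[φ3→sun] = [50400, 44040]
r6 m[φ4→rain] = [18720, 75720]
r6 m[φ4→snow] = [576, 693]
r6 m[φ5→rain] = [126, 81]
r6 m[φ5→sprk] = [3156, 12768]
r6 m[φ6→sprk] = [9, 9]
r6 m[cld→φ0] = [1, 1]
r6 m[rain→φ4] = [126, 81]
r6 m[rain→φ5] = [18720, 75720]
r6 m[slip→φ1] = [70, 54]
r6 m[slip→φ2] = [36603, 64170]
r6 m[slip→φ3] = [52290, 96255]
r6 m[sprk→φ5] = [9, 9]
r6 m[sprk→φ6] = [3156, 12768]
r6 m[snow→φ0] = [531072, 482328]
r6 m[snow→φ1] = [3456, 7623]
r6 m[snow→φ4] = [5532, 7656]
r6 m[sun→φ3] = [1, 1]
r6 m[ice→φ2] = [1, 1]
r7 m[φ0→cld] = [5982912, 2509128]
r7 m[φ0→snow] = [6, 11]
r7 m[φ1→slip] = [47061, 96255]
r7 m[φ1→snow] = [922, 696]
r7 m[φ2→slip] = [10, 9]
r7 m[φ2→ice] = [430659, 512901]
r7 m[φ3→slip] = [7, 6]
r7 m[φ3→sun] = [506250, 437310]
r7 m[φ4→rain] = [18720, 75720]
r7 m[φ4→snow] = [576, 693]
r7 m[φ5→rain] = [126, 81]
r7 m[φ5→sprk] = [188040, 755520]
r7 m[φ6→sprk] = [9, 9]
r7 m[cld→φ0] = [1, 1]
r7 m[rain→φ4] = [126, 81]
r7 m[rain→φ5] = [18720, 75720]
r7 m[slip→φ1] = [70, 54]
r7 m[slip→φ2] = [36603, 64170]
r7 m[slip→φ3] = [52290, 96255]
r7 m[sprk→φ5] = [9, 9]
r7 m[sprk→φ6] = [3156, 12768]
r7 m[snow→φ0] = [531072, 482328]
r7 m[snow→φ1] = [3456, 7623]
r7 m[snow→φ4] = [5532, 7656]
r7 m[sun→φ3] = [1, 1]
r7 m[ice→φ2] = [1, 1]
r8 m[φ0→cld] = [5982912, 2509128]
r8 m[φ0→snow] = [6, 11]
r8 m[φ1→slip] = [47061, 96255]
r8 m[φ1→snow] = [922, 696]
r8 m[φ2→slip] = [10, 9]
r8 m[φ2→ice] = [430659, 512901]
r8 m[φ3→slip] = [7, 6]
r8 m[φ3→sun] = [506250, 437310]
r8 m[φ4→rain] = [18720, 75720]
r8 m[φ4→snow] = [576, 693]
r8 m[φ5→rain] = [126, 81]
r8 m[φ5→sprk] = [188040, 755520]
r8 m[φ6→sprk] = [9, 9]
r8 m[cld→φ0] = [1, 1]
r8 m[rain→φ4] = [126, 81]
r8 m[rain→φ5] = [18720, 75720]
r8 m[slip→φ1] = [70, 54]
r8 m[slip→φ2] = [329427, 577530]
r8 m[slip→φ3] = [470610, 866295]
r8 m[sprk→φ5] = [9, 9]
r8 m[sprk→φ6] = [188040, 755520]
r8 m[snow→φ0] = [531072, 482328]
r8 m[snow→φ1] = [3456, 7623]
r8 m[snow→φ4] = [5532, 7656]
r8 m[sun→φ3] = [1, 1]
r8 m[ice→φ2] = [1, 1]
r9 m[φ0→cld] = [5982912, 2509128]
r9 m[φ0→snow] = [6, 11]
r9 m[φ1→slip] = [47061, 96255]
r9 m[φ1→snow] = [922, 696]
r9 m[φ2→slip] = [10, 9]
r9 m[φ2→ice] = [3875931, 4616109]
r9 m[φ3→slip] = [7, 6]
r9 m[φ3→sun] = [4556250, 3935790]
r9 m[φ4→rain] = [18720, 75720]
r9 m[φ4→snow] = [576, 693]
r9 m[φ5→rain] = [126, 81]
r9 m[φ5→sprk] = [188040, 755520]
r9 m[φ6→sprk] = [9, 9]
r9 m[cld→φ0] = [1, 1]
r9 m[rain→φ4] = [126, 81]
r9 m[rain→φ5] = [18720, 75720]
r9 m[slip→φ1] = [70, 54]
r9 m[slip→φ2] = [329427, 577530]
r9 m[slip→φ3] = [470610, 866295]
r9 m[sprk→φ5] = [9, 9]
r9 m[sprk→φ6] = [188040, 755520]
r9 m[snow→φ0] = [531072, 482328]
r9 m[snow→φ1] = [3456, 7623]
r9 m[snow→φ4] = [5532, 7656]
r9 m[sun→φ3] = [1, 1]
r9 m[ice→φ2] = [1, 1]
r10 m[φ0→cld] = [5982912, 2509128]
r10 m[φ0→snow] = [6, 11]
r10 m[φ1→slip] = [47061, 96255]
r10 m[φ1→snow] = [922, 696]
r10 m[φ2→slip] = [10, 9]
r10 m[φ2→ice] = [3875931, 4616109]
r10 m[φ3→slip] = [7, 6]
r10 m[φ3→sun] = [4556250, 3935790]
r10 m[φ4→rain] = [18720, 75720]
r10 m[φ4→snow] = [576, 693]
r10 m[φ5→rain] = [126, 81]
r10 m[φ5→sprk] = [188040, 755520]
r10 m[φ6→sprk] = [9, 9]
r10 m[cld→φ0] = [1, 1]
r10 m[rain→φ4] = [126, 81]
r10 m[rain→φ5] = [18720, 75720]
r10 m[slip→φ1] = [70, 54]
r10 m[slip→φ2] = [329427, 577530]
r10 m[slip→φ3] = [470610, 866295]
r10 m[sprk→φ5] = [9, 9]
r10 m[sprk→φ6] = [188040, 755520]
r10 m[snow→φ0] = [531072, 482328]
r10 m[snow→φ1] = [3456, 7623]
r10 m[snow→φ4] = [5532, 7656]
r10 m[sun→φ3] = [1, 1]
r10 m[ice→φ2] = [1, 1]
fixed point reached at round 10
b[sun] = ⊗ incoming = [4556250, 3935790]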